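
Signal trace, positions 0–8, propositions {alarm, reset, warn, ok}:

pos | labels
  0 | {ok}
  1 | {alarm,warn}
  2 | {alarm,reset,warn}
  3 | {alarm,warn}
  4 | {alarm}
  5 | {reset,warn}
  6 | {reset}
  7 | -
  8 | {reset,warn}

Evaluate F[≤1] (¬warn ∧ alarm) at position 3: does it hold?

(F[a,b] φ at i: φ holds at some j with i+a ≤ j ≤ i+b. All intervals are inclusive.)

Yes

Check (¬warn ∧ alarm) at each j in [3,4]:
  j=3: false
  j=4: true
Found at j=4 → formula holds.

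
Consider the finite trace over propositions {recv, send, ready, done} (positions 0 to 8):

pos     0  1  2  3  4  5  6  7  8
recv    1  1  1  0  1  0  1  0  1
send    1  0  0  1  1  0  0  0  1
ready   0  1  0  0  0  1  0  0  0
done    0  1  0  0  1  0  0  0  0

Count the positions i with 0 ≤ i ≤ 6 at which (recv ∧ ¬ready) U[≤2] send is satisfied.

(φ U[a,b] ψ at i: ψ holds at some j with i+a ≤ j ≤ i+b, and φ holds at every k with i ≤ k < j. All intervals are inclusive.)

Evaluate at each i in [0,6]:
  i=0: ✓ (rhs at j=0)
  i=1: ✗ (lhs fails at k=1 before rhs at j=3)
  i=2: ✓ (rhs at j=3; lhs holds on [2,2])
  i=3: ✓ (rhs at j=3)
  i=4: ✓ (rhs at j=4)
  i=5: ✗ (no rhs in [5,7])
  i=6: ✗ (lhs fails at k=7 before rhs at j=8)
Positions where it holds: {0, 2, 3, 4} → 4.

4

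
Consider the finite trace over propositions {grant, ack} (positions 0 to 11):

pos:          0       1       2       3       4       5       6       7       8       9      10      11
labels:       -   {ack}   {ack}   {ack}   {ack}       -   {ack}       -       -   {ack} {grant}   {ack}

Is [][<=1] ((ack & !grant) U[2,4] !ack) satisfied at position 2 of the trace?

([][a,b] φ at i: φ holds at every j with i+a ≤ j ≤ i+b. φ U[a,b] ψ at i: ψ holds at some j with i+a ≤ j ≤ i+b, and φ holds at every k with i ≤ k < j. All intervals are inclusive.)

Check ((ack & !grant) U[2,4] !ack) at every j in [2,3]:
  j=2: holds
  j=3: holds
All positions satisfy it → formula holds.

Yes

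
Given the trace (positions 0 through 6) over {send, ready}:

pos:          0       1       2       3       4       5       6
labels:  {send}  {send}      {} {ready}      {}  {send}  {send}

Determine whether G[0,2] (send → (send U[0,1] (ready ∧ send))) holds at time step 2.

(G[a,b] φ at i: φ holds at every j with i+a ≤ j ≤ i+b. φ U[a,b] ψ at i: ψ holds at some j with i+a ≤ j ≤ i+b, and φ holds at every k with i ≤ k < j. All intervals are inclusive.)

Check (send → (send U[0,1] (ready ∧ send))) at every j in [2,4]:
  j=2: antecedent false → ✓
  j=3: antecedent false → ✓
  j=4: antecedent false → ✓
All positions satisfy it → formula holds.

Holds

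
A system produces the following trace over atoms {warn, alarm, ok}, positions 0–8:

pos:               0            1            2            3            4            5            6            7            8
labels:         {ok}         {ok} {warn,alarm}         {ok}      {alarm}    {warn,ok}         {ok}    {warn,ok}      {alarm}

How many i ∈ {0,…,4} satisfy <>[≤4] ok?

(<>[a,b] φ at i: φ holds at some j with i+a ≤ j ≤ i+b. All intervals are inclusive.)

Evaluate at each i in [0,4]:
  i=0: ✓ (witness j=0)
  i=1: ✓ (witness j=1)
  i=2: ✓ (witness j=3)
  i=3: ✓ (witness j=3)
  i=4: ✓ (witness j=5)
Positions where it holds: {0, 1, 2, 3, 4} → 5.

5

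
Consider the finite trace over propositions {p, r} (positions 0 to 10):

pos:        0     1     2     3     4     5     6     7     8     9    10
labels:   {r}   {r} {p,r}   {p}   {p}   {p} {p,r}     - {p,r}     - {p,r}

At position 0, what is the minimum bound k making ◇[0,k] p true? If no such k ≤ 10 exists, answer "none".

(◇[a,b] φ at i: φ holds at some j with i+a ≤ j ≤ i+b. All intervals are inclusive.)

Scan j = 0,1,… for p:
  j=0: fails
  j=1: fails
  j=2: holds
First hit at j=2, so smallest k = 2-0 = 2.

2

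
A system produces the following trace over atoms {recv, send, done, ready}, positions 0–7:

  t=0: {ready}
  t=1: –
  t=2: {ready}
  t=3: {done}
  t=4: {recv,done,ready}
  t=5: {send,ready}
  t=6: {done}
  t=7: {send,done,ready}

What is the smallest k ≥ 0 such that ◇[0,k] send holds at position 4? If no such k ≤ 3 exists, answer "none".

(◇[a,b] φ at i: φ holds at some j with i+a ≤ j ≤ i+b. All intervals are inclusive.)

1

Scan j = 4,5,… for send:
  j=4: fails
  j=5: holds
First hit at j=5, so smallest k = 5-4 = 1.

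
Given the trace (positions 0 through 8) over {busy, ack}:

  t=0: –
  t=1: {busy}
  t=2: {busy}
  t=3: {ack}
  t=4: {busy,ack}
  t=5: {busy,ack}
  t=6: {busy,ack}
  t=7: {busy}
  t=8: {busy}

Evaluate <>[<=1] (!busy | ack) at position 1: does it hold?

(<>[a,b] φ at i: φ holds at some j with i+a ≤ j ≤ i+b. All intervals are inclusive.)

Check (!busy | ack) at each j in [1,2]:
  j=1: false
  j=2: false
No position in the window satisfies it → formula fails.

No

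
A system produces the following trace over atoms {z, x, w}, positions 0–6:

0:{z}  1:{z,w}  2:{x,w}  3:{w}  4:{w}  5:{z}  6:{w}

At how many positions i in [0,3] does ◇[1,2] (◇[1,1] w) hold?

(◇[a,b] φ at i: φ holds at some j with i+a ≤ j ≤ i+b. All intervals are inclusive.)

4

Evaluate at each i in [0,3]:
  i=0: ✓ (witness j=1)
  i=1: ✓ (witness j=2)
  i=2: ✓ (witness j=3)
  i=3: ✓ (witness j=5)
Positions where it holds: {0, 1, 2, 3} → 4.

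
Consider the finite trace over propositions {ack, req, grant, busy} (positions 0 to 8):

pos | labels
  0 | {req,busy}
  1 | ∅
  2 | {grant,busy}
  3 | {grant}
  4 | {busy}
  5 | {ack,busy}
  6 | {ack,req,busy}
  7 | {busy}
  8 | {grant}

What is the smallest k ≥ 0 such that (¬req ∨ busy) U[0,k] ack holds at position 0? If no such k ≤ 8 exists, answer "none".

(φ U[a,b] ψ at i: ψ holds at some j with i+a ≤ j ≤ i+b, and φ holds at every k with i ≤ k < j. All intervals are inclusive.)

5

Need earliest j ≥ 0 with ack, and (¬req ∨ busy) at every k in [0,j-1].
  j=0: rhs fails.
  j=1: rhs fails.
  j=2: rhs fails.
  j=3: rhs fails.
  j=4: rhs fails.
  j=5: rhs holds; lhs holds on [0,4]. k = 5.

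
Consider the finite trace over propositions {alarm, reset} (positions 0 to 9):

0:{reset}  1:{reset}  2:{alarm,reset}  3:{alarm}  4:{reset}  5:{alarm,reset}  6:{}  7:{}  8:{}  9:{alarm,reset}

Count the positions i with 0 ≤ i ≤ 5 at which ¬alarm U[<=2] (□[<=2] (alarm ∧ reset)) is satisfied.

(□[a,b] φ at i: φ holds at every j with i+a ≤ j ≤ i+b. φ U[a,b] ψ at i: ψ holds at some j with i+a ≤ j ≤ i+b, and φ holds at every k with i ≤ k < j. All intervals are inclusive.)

0

Evaluate at each i in [0,5]:
  i=0: ✗ (no rhs in [0,2])
  i=1: ✗ (no rhs in [1,3])
  i=2: ✗ (no rhs in [2,4])
  i=3: ✗ (no rhs in [3,5])
  i=4: ✗ (no rhs in [4,6])
  i=5: ✗ (no rhs in [5,7])
Positions where it holds: {} → 0.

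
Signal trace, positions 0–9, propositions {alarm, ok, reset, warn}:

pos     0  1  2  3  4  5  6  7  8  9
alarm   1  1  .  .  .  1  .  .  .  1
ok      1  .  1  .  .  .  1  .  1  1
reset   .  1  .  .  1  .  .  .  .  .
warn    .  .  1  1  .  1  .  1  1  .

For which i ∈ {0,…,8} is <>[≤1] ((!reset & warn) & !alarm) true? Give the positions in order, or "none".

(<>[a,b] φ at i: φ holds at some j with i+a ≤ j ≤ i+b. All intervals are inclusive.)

Evaluate at each i in [0,8]:
  i=0: ✗ (none in [0,1])
  i=1: ✓ (witness j=2)
  i=2: ✓ (witness j=2)
  i=3: ✓ (witness j=3)
  i=4: ✗ (none in [4,5])
  i=5: ✗ (none in [5,6])
  i=6: ✓ (witness j=7)
  i=7: ✓ (witness j=7)
  i=8: ✓ (witness j=8)

1, 2, 3, 6, 7, 8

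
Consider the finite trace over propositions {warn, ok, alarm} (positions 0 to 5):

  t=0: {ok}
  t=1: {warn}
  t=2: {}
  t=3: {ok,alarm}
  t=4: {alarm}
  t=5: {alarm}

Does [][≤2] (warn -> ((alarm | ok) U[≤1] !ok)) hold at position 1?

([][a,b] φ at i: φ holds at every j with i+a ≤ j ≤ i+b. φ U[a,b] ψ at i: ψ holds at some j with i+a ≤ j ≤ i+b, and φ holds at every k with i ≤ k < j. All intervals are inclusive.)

True

Check (warn -> ((alarm | ok) U[≤1] !ok)) at every j in [1,3]:
  j=1: antecedent true; consequent holds → ✓
  j=2: antecedent false → ✓
  j=3: antecedent false → ✓
All positions satisfy it → formula holds.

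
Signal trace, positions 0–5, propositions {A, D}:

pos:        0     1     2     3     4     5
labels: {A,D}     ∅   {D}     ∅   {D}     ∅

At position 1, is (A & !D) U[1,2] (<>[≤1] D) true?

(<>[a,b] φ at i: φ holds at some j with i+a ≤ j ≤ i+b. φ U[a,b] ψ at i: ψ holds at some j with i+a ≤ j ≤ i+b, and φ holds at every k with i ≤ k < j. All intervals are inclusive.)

Need some j in [2,3] with <>[≤1] D, and (A & !D) at every k in [1,j-1].
  j=2: <>[≤1] D holds, but (A & !D) fails at k=1 → not this j.
  j=3: <>[≤1] D holds, but (A & !D) fails at k=1 → not this j.
No j in the window works → until fails.

False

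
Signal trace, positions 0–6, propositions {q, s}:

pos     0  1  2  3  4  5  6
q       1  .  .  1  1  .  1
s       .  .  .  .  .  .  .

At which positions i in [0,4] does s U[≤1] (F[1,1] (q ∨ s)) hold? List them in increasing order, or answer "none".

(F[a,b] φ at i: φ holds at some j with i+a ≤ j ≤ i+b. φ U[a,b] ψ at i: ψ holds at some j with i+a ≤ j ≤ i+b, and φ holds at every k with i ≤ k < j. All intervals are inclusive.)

2, 3

Evaluate at each i in [0,4]:
  i=0: ✗ (no rhs in [0,1])
  i=1: ✗ (lhs fails at k=1 before rhs at j=2)
  i=2: ✓ (rhs at j=2)
  i=3: ✓ (rhs at j=3)
  i=4: ✗ (lhs fails at k=4 before rhs at j=5)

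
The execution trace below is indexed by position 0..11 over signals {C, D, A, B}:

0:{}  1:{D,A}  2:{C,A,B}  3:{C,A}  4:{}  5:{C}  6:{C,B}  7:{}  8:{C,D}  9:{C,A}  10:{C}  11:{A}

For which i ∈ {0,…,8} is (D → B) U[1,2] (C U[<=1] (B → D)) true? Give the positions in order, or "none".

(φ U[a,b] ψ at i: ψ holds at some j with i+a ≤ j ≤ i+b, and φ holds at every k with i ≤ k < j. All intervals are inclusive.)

Evaluate at each i in [0,8]:
  i=0: ✓ (rhs at j=1; lhs holds on [0,0])
  i=1: ✗ (lhs fails at k=1 before rhs at j=2)
  i=2: ✓ (rhs at j=3; lhs holds on [2,2])
  i=3: ✓ (rhs at j=4; lhs holds on [3,3])
  i=4: ✓ (rhs at j=5; lhs holds on [4,4])
  i=5: ✓ (rhs at j=6; lhs holds on [5,5])
  i=6: ✓ (rhs at j=7; lhs holds on [6,6])
  i=7: ✓ (rhs at j=8; lhs holds on [7,7])
  i=8: ✗ (lhs fails at k=8 before rhs at j=9)

0, 2, 3, 4, 5, 6, 7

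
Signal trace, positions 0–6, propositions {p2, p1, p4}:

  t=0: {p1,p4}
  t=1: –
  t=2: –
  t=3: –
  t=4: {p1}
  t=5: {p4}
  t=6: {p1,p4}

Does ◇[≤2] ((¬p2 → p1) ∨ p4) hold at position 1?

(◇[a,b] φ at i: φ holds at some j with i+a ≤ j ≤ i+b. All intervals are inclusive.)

Check ((¬p2 → p1) ∨ p4) at each j in [1,3]:
  j=1: false
  j=2: false
  j=3: false
No position in the window satisfies it → formula fails.

Does not hold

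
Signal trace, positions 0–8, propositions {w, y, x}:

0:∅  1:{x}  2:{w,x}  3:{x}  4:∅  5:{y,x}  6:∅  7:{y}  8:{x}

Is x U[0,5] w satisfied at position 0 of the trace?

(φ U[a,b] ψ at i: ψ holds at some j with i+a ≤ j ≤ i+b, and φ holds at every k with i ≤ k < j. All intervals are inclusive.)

No

Need some j in [0,5] with w, and x at every k in [0,j-1].
  j=0: w false.
  j=1: w false.
  j=2: w holds, but x fails at k=0 → not this j.
  j=3: w false.
  j=4: w false.
  j=5: w false.
No j in the window works → until fails.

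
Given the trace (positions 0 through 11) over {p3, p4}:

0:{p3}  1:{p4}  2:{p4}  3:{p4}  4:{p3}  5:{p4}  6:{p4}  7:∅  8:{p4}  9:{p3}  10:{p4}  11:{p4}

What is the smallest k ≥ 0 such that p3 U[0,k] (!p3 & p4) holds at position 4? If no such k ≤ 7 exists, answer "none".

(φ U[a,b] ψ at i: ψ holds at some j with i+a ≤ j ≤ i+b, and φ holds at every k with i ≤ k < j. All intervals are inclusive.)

1

Need earliest j ≥ 4 with (!p3 & p4), and p3 at every k in [4,j-1].
  j=4: rhs fails.
  j=5: rhs holds; lhs holds on [4,4]. k = 1.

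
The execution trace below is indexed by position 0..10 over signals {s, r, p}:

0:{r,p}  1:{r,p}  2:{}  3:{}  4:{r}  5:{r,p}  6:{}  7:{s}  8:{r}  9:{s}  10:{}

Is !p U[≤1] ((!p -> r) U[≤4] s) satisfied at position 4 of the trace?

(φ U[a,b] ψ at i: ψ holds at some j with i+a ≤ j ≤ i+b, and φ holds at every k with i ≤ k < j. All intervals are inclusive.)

Does not hold

Need some j in [4,5] with ((!p -> r) U[≤4] s), and !p at every k in [4,j-1].
  j=4: ((!p -> r) U[≤4] s) — fails.
  j=5: ((!p -> r) U[≤4] s) — fails.
No j in the window works → until fails.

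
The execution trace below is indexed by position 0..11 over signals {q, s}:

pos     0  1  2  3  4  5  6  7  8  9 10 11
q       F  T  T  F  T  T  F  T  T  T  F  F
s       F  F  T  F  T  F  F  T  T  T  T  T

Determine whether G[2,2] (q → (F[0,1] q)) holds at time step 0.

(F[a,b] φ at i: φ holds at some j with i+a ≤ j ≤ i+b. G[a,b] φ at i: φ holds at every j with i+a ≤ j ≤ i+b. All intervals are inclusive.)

Holds

Check (q → (F[0,1] q)) at every j in [2,2]:
  j=2: antecedent true; consequent holds (witness at 2) → ✓
All positions satisfy it → formula holds.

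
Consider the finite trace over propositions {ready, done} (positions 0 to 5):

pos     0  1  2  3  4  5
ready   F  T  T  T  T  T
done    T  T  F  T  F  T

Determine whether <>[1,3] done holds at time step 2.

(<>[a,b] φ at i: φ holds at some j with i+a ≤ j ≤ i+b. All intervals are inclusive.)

True

Check done at each j in [3,5]:
  j=3: true
  j=4: false
  j=5: true
Found at j=3 → formula holds.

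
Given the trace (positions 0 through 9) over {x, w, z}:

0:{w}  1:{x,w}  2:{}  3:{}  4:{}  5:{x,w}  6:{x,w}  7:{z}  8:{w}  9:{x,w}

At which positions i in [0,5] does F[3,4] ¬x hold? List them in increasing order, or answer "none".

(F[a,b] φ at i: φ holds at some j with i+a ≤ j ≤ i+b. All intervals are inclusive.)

0, 1, 3, 4, 5

Evaluate at each i in [0,5]:
  i=0: ✓ (witness j=3)
  i=1: ✓ (witness j=4)
  i=2: ✗ (none in [5,6])
  i=3: ✓ (witness j=7)
  i=4: ✓ (witness j=7)
  i=5: ✓ (witness j=8)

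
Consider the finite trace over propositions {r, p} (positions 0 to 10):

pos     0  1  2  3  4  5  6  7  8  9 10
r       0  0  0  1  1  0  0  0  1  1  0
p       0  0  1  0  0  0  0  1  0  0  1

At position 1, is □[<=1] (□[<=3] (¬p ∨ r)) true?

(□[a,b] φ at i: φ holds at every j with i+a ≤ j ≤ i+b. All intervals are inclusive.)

No

Check □[<=3] (¬p ∨ r) at every j in [1,2]:
  j=1: fails at 2
  j=2: fails at 2
Fails at j=1 → formula fails.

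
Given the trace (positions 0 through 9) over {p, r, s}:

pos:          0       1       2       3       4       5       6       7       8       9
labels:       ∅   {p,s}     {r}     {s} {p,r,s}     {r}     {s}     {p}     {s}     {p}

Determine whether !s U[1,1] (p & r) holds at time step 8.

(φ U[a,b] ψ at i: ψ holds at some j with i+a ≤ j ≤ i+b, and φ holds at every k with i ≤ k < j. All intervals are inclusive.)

Does not hold

Need some j in [9,9] with (p & r), and !s at every k in [8,j-1].
  j=9: (p & r) false.
No j in the window works → until fails.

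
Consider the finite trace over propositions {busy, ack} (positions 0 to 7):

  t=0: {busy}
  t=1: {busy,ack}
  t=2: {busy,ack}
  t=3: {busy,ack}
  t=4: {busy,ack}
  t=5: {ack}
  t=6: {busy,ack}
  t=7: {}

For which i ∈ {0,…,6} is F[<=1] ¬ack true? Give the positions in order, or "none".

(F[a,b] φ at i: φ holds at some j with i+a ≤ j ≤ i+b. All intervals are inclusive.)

0, 6

Evaluate at each i in [0,6]:
  i=0: ✓ (witness j=0)
  i=1: ✗ (none in [1,2])
  i=2: ✗ (none in [2,3])
  i=3: ✗ (none in [3,4])
  i=4: ✗ (none in [4,5])
  i=5: ✗ (none in [5,6])
  i=6: ✓ (witness j=7)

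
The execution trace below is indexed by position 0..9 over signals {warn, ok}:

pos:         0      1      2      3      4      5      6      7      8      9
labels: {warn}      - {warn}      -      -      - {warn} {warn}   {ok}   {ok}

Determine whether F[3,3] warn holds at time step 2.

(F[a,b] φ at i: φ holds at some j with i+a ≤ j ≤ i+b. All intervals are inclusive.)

Check warn at each j in [5,5]:
  j=5: false
No position in the window satisfies it → formula fails.

Does not hold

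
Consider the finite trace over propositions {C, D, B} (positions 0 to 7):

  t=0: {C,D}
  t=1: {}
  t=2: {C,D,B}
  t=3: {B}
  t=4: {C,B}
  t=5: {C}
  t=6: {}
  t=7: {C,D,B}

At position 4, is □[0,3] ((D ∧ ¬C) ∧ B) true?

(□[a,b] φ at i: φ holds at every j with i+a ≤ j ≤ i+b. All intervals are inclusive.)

Check ((D ∧ ¬C) ∧ B) at every j in [4,7]:
  j=4: false
  j=5: false
  j=6: false
  j=7: false
Fails at j=4 → formula fails.

Does not hold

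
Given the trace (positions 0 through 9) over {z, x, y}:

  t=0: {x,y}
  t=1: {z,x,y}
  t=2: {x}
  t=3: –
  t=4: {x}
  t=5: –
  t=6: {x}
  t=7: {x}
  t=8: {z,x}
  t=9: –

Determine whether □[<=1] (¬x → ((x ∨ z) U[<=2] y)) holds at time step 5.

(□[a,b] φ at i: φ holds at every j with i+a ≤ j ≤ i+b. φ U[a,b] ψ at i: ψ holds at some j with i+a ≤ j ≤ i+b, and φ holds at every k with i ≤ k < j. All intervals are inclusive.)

Check (¬x → ((x ∨ z) U[<=2] y)) at every j in [5,6]:
  j=5: antecedent true; consequent fails → ✗
  j=6: antecedent false → ✓
Fails at j=5 → formula fails.

Does not hold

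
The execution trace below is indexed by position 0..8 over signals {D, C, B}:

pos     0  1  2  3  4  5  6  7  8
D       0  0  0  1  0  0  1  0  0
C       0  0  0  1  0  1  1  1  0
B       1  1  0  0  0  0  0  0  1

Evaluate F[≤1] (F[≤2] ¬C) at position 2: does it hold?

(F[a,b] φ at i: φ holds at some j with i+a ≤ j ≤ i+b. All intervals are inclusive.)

True

Check F[≤2] ¬C at each j in [2,3]:
  j=2: holds (witness at 2)
  j=3: holds (witness at 4)
Found at j=2 → formula holds.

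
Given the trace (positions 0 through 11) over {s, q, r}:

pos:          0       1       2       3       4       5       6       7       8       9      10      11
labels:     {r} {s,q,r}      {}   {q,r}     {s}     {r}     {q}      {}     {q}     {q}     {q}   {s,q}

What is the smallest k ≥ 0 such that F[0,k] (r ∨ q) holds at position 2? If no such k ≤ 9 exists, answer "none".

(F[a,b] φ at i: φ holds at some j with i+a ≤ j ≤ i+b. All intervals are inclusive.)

1

Scan j = 2,3,… for (r ∨ q):
  j=2: fails
  j=3: holds
First hit at j=3, so smallest k = 3-2 = 1.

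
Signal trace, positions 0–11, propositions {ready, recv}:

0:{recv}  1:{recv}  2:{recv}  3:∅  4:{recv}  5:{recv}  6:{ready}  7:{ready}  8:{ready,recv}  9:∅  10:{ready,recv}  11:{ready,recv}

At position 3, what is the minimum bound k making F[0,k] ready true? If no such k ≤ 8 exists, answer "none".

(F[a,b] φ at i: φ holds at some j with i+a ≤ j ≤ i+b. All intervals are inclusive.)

Scan j = 3,4,… for ready:
  j=3: fails
  j=4: fails
  j=5: fails
  j=6: holds
First hit at j=6, so smallest k = 6-3 = 3.

3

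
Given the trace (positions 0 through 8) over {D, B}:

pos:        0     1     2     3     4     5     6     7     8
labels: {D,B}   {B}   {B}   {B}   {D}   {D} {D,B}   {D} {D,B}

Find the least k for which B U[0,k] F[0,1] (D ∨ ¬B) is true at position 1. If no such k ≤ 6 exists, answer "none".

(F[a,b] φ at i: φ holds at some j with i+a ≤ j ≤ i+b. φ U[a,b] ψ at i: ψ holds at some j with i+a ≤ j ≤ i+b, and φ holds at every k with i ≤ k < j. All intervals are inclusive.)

Need earliest j ≥ 1 with F[0,1] (D ∨ ¬B), and B at every k in [1,j-1].
  j=1: rhs fails.
  j=2: rhs fails.
  j=3: rhs holds; lhs holds on [1,2]. k = 2.

2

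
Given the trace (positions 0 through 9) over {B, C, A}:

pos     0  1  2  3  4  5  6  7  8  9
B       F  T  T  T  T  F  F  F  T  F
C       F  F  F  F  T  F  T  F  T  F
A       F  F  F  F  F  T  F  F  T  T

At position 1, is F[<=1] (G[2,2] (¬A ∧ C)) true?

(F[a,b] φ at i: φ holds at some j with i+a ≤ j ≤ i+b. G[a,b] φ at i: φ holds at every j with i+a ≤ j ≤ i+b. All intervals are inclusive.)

True

Check G[2,2] (¬A ∧ C) at each j in [1,2]:
  j=1: fails at 3
  j=2: holds on [4,4]
Found at j=2 → formula holds.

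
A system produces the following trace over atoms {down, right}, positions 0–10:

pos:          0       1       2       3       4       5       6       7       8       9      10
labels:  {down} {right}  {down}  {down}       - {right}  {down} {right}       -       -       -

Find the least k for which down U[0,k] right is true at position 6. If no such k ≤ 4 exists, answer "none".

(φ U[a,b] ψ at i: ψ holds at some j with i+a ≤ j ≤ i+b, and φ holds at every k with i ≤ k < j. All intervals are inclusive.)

1

Need earliest j ≥ 6 with right, and down at every k in [6,j-1].
  j=6: rhs fails.
  j=7: rhs holds; lhs holds on [6,6]. k = 1.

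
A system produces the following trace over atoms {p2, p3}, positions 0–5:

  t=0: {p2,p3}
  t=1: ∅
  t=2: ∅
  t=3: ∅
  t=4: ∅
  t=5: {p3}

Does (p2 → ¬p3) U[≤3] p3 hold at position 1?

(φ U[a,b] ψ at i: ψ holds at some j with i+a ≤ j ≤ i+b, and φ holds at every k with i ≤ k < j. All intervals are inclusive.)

Need some j in [1,4] with p3, and (p2 → ¬p3) at every k in [1,j-1].
  j=1: p3 false.
  j=2: p3 false.
  j=3: p3 false.
  j=4: p3 false.
No j in the window works → until fails.

No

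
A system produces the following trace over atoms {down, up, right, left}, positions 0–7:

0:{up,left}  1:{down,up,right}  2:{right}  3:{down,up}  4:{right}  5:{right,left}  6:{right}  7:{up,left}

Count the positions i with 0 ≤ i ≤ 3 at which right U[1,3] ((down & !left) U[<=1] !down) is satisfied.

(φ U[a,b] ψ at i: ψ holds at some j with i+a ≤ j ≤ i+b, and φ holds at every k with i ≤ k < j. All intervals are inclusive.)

Evaluate at each i in [0,3]:
  i=0: ✗ (lhs fails at k=0 before rhs at j=1)
  i=1: ✓ (rhs at j=2; lhs holds on [1,1])
  i=2: ✓ (rhs at j=3; lhs holds on [2,2])
  i=3: ✗ (lhs fails at k=3 before rhs at j=4)
Positions where it holds: {1, 2} → 2.

2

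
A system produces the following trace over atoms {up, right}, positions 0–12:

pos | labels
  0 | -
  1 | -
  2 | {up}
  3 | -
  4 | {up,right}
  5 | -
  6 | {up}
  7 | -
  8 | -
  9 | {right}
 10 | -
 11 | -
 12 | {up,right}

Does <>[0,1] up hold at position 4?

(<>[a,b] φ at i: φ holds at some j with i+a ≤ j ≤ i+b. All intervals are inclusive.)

True

Check up at each j in [4,5]:
  j=4: true
  j=5: false
Found at j=4 → formula holds.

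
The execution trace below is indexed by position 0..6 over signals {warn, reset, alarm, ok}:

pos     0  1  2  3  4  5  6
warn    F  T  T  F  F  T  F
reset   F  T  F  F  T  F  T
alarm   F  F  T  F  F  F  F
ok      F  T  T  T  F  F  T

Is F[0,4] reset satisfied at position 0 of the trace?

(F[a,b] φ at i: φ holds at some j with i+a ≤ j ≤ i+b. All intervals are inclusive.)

Check reset at each j in [0,4]:
  j=0: false
  j=1: true
  j=2: false
  j=3: false
  j=4: true
Found at j=1 → formula holds.

Holds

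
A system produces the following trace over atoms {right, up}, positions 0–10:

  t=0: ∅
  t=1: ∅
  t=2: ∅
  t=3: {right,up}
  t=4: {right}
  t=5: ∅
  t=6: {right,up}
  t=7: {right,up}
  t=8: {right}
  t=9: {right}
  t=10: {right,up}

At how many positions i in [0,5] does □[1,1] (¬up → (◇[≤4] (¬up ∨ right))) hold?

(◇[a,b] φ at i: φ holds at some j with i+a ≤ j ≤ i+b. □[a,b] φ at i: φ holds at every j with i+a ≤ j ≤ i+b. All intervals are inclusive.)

Evaluate at each i in [0,5]:
  i=0: ✓ (all of [1,1])
  i=1: ✓ (all of [2,2])
  i=2: ✓ (all of [3,3])
  i=3: ✓ (all of [4,4])
  i=4: ✓ (all of [5,5])
  i=5: ✓ (all of [6,6])
Positions where it holds: {0, 1, 2, 3, 4, 5} → 6.

6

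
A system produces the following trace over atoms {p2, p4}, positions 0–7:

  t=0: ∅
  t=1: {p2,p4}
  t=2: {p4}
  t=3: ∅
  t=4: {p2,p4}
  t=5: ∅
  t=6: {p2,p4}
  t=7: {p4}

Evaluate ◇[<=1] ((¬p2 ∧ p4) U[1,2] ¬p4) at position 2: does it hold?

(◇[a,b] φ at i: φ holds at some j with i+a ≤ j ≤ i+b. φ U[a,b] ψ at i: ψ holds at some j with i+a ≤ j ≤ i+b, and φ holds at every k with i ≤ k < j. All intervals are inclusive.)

Yes

Check ((¬p2 ∧ p4) U[1,2] ¬p4) at each j in [2,3]:
  j=2: holds
  j=3: fails
Found at j=2 → formula holds.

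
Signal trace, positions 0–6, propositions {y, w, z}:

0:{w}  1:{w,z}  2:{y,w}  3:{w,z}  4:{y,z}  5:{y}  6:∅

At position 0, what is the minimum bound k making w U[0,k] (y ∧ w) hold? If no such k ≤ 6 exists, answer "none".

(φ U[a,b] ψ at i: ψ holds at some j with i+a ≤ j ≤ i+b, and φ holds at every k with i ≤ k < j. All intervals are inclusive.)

Need earliest j ≥ 0 with (y ∧ w), and w at every k in [0,j-1].
  j=0: rhs fails.
  j=1: rhs fails.
  j=2: rhs holds; lhs holds on [0,1]. k = 2.

2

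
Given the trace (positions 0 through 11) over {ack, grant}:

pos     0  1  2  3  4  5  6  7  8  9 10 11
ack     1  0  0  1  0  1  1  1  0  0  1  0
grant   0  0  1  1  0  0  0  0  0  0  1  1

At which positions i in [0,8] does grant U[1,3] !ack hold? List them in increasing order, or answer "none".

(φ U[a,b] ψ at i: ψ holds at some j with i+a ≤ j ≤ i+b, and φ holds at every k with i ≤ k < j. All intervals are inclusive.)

2, 3

Evaluate at each i in [0,8]:
  i=0: ✗ (lhs fails at k=0 before rhs at j=1)
  i=1: ✗ (lhs fails at k=1 before rhs at j=2)
  i=2: ✓ (rhs at j=4; lhs holds on [2,3])
  i=3: ✓ (rhs at j=4; lhs holds on [3,3])
  i=4: ✗ (no rhs in [5,7])
  i=5: ✗ (lhs fails at k=5 before rhs at j=8)
  i=6: ✗ (lhs fails at k=6 before rhs at j=8)
  i=7: ✗ (lhs fails at k=7 before rhs at j=8)
  i=8: ✗ (lhs fails at k=8 before rhs at j=9)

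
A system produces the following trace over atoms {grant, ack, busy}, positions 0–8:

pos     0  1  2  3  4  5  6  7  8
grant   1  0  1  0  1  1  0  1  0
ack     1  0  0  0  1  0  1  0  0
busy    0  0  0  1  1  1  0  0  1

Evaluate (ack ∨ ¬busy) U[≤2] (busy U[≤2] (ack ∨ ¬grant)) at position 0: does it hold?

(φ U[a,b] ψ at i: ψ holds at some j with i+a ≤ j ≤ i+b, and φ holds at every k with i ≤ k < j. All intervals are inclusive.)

Need some j in [0,2] with (busy U[≤2] (ack ∨ ¬grant)), and (ack ∨ ¬busy) at every k in [0,j-1].
  j=0: (busy U[≤2] (ack ∨ ¬grant)) holds; no prefix to check → satisfied.

Yes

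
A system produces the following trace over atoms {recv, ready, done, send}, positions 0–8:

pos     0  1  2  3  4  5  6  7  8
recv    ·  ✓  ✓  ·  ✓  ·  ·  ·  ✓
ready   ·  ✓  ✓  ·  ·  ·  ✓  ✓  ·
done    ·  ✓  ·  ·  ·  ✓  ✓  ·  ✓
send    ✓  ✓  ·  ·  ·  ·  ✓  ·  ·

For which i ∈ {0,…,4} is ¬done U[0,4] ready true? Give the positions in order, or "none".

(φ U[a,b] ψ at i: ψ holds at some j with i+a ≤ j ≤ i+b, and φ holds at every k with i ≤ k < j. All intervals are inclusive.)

Evaluate at each i in [0,4]:
  i=0: ✓ (rhs at j=1; lhs holds on [0,0])
  i=1: ✓ (rhs at j=1)
  i=2: ✓ (rhs at j=2)
  i=3: ✗ (lhs fails at k=5 before rhs at j=6)
  i=4: ✗ (lhs fails at k=5 before rhs at j=6)

0, 1, 2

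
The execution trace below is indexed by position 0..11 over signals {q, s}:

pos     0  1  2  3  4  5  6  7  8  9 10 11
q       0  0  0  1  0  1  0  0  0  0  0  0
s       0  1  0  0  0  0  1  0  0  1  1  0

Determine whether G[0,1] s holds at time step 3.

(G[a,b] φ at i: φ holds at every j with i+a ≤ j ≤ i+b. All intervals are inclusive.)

No

Check s at every j in [3,4]:
  j=3: false
  j=4: false
Fails at j=3 → formula fails.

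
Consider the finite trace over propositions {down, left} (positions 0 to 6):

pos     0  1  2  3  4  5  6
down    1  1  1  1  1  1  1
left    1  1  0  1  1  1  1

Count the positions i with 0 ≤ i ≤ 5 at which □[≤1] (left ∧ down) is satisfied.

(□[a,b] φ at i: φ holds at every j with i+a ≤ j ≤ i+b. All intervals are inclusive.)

Evaluate at each i in [0,5]:
  i=0: ✓ (all of [0,1])
  i=1: ✗ (fails at j=2)
  i=2: ✗ (fails at j=2)
  i=3: ✓ (all of [3,4])
  i=4: ✓ (all of [4,5])
  i=5: ✓ (all of [5,6])
Positions where it holds: {0, 3, 4, 5} → 4.

4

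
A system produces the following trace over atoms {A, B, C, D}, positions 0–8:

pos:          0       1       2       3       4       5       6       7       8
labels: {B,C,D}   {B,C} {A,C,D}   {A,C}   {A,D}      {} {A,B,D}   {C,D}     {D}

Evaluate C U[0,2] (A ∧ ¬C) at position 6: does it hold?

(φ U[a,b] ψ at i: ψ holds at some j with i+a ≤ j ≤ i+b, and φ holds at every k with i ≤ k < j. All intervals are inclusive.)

True

Need some j in [6,8] with (A ∧ ¬C), and C at every k in [6,j-1].
  j=6: (A ∧ ¬C) holds; no prefix to check → satisfied.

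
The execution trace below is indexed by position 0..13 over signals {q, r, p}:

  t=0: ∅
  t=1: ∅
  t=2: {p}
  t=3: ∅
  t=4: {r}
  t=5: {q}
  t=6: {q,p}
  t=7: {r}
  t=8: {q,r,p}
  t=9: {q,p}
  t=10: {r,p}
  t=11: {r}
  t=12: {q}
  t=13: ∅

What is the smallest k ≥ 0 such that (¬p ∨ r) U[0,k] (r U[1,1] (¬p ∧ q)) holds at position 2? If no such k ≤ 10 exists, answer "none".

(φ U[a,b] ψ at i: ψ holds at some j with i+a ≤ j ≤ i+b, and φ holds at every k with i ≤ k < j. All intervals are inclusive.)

none

Need earliest j ≥ 2 with (r U[1,1] (¬p ∧ q)), and (¬p ∨ r) at every k in [2,j-1].
  j=2: rhs fails.
  j=3: rhs fails.
  j=4: rhs holds but lhs fails at k=2.
  j=5: rhs fails.
  j=6: rhs fails.
  j=7: rhs fails.
  j=8: rhs fails.
  j=9: rhs fails.
  j=10: rhs fails.
  j=11: rhs holds but lhs fails at k=2.
  j=12: rhs fails.
No witness within the range → none.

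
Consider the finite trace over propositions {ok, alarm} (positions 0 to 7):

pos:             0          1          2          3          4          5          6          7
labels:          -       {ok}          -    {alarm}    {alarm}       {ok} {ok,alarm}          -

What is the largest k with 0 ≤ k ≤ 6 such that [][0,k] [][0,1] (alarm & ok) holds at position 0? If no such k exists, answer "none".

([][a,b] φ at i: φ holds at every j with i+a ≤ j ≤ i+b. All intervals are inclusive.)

none

[][0,1] (alarm & ok) must hold from j=0 onward; find where it first fails.
  j=0: fails → no k works.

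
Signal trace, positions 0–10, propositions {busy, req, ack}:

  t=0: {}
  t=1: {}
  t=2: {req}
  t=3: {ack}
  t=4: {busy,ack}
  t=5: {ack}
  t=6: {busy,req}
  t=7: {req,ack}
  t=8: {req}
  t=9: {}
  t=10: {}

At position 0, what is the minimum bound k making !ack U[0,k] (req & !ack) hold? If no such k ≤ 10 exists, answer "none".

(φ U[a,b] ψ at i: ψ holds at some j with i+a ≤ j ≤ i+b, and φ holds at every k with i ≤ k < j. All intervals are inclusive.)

2

Need earliest j ≥ 0 with (req & !ack), and !ack at every k in [0,j-1].
  j=0: rhs fails.
  j=1: rhs fails.
  j=2: rhs holds; lhs holds on [0,1]. k = 2.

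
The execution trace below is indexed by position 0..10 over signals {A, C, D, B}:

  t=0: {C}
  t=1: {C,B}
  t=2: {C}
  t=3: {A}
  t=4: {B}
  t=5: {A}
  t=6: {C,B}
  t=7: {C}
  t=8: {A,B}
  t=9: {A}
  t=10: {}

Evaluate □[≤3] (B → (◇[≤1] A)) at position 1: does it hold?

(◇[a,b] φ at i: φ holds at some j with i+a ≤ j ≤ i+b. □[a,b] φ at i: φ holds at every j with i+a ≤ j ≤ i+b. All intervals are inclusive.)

False

Check (B → (◇[≤1] A)) at every j in [1,4]:
  j=1: antecedent true; consequent fails (none in [1,2]) → ✗
  j=2: antecedent false → ✓
  j=3: antecedent false → ✓
  j=4: antecedent true; consequent holds (witness at 5) → ✓
Fails at j=1 → formula fails.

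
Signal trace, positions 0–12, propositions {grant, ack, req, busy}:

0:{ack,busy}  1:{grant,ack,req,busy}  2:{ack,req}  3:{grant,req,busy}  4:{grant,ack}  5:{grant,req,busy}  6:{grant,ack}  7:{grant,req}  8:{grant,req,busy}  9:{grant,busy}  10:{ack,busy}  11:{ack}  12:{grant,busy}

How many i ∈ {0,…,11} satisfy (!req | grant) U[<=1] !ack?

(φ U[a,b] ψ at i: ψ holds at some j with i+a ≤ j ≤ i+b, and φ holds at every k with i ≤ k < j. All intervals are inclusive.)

Evaluate at each i in [0,11]:
  i=0: ✗ (no rhs in [0,1])
  i=1: ✗ (no rhs in [1,2])
  i=2: ✗ (lhs fails at k=2 before rhs at j=3)
  i=3: ✓ (rhs at j=3)
  i=4: ✓ (rhs at j=5; lhs holds on [4,4])
  i=5: ✓ (rhs at j=5)
  i=6: ✓ (rhs at j=7; lhs holds on [6,6])
  i=7: ✓ (rhs at j=7)
  i=8: ✓ (rhs at j=8)
  i=9: ✓ (rhs at j=9)
  i=10: ✗ (no rhs in [10,11])
  i=11: ✓ (rhs at j=12; lhs holds on [11,11])
Positions where it holds: {3, 4, 5, 6, 7, 8, 9, 11} → 8.

8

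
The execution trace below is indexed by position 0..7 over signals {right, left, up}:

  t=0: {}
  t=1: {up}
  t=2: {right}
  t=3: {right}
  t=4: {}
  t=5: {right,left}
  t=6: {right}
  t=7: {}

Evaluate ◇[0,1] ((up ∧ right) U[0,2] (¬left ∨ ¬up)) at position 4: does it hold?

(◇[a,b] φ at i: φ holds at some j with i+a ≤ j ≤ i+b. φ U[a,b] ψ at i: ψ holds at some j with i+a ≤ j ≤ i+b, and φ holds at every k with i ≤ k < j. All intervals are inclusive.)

True

Check ((up ∧ right) U[0,2] (¬left ∨ ¬up)) at each j in [4,5]:
  j=4: holds
  j=5: holds
Found at j=4 → formula holds.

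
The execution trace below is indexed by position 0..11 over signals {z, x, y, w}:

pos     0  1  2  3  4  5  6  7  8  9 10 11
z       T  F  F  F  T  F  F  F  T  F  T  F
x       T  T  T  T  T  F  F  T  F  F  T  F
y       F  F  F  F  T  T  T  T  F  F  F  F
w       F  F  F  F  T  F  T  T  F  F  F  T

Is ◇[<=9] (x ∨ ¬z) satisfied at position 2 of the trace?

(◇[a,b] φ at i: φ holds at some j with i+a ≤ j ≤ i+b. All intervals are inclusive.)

Holds

Check (x ∨ ¬z) at each j in [2,11]:
  j=2: true
  j=3: true
  j=4: true
  j=5: true
  j=6: true
  j=7: true
  j=8: false
  j=9: true
  j=10: true
  j=11: true
Found at j=2 → formula holds.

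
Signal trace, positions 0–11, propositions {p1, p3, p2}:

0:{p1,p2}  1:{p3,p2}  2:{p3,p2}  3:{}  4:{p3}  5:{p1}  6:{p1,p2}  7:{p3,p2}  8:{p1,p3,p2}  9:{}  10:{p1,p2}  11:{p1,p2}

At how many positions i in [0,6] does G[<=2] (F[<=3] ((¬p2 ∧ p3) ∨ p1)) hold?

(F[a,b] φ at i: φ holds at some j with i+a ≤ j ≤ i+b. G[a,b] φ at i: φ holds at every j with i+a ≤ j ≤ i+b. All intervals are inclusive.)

Evaluate at each i in [0,6]:
  i=0: ✓ (all of [0,2])
  i=1: ✓ (all of [1,3])
  i=2: ✓ (all of [2,4])
  i=3: ✓ (all of [3,5])
  i=4: ✓ (all of [4,6])
  i=5: ✓ (all of [5,7])
  i=6: ✓ (all of [6,8])
Positions where it holds: {0, 1, 2, 3, 4, 5, 6} → 7.

7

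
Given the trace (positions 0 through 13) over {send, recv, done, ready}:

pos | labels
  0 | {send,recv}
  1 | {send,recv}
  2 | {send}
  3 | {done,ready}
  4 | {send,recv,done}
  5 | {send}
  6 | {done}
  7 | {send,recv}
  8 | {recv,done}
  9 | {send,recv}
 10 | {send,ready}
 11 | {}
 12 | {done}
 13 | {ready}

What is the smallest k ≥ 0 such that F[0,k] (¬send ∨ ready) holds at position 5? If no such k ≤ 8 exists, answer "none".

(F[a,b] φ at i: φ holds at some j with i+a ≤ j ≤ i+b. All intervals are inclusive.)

Scan j = 5,6,… for (¬send ∨ ready):
  j=5: fails
  j=6: holds
First hit at j=6, so smallest k = 6-5 = 1.

1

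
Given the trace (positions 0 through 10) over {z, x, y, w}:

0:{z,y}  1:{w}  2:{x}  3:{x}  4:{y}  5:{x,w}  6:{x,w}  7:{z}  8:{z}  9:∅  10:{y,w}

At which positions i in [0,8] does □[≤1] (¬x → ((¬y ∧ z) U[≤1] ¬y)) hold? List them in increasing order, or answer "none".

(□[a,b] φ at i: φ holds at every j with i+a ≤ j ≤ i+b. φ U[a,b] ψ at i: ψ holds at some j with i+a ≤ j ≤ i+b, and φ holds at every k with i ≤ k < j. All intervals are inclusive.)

1, 2, 5, 6, 7, 8

Evaluate at each i in [0,8]:
  i=0: ✗ (fails at j=0)
  i=1: ✓ (all of [1,2])
  i=2: ✓ (all of [2,3])
  i=3: ✗ (fails at j=4)
  i=4: ✗ (fails at j=4)
  i=5: ✓ (all of [5,6])
  i=6: ✓ (all of [6,7])
  i=7: ✓ (all of [7,8])
  i=8: ✓ (all of [8,9])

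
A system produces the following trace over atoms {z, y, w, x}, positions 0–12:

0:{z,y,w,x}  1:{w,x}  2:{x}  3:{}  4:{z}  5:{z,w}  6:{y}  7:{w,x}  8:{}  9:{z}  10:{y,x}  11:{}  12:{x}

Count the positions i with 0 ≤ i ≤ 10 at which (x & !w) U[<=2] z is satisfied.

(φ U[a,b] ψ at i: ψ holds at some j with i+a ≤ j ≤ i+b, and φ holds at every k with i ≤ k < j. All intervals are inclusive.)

Evaluate at each i in [0,10]:
  i=0: ✓ (rhs at j=0)
  i=1: ✗ (no rhs in [1,3])
  i=2: ✗ (lhs fails at k=3 before rhs at j=4)
  i=3: ✗ (lhs fails at k=3 before rhs at j=4)
  i=4: ✓ (rhs at j=4)
  i=5: ✓ (rhs at j=5)
  i=6: ✗ (no rhs in [6,8])
  i=7: ✗ (lhs fails at k=7 before rhs at j=9)
  i=8: ✗ (lhs fails at k=8 before rhs at j=9)
  i=9: ✓ (rhs at j=9)
  i=10: ✗ (no rhs in [10,12])
Positions where it holds: {0, 4, 5, 9} → 4.

4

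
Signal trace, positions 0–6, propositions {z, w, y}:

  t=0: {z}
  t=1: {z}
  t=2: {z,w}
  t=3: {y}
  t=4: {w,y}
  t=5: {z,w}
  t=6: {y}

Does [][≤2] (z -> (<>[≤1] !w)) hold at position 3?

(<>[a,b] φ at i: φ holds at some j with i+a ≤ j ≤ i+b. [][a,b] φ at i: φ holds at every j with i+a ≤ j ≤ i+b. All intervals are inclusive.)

Check (z -> (<>[≤1] !w)) at every j in [3,5]:
  j=3: antecedent false → ✓
  j=4: antecedent false → ✓
  j=5: antecedent true; consequent holds (witness at 6) → ✓
All positions satisfy it → formula holds.

True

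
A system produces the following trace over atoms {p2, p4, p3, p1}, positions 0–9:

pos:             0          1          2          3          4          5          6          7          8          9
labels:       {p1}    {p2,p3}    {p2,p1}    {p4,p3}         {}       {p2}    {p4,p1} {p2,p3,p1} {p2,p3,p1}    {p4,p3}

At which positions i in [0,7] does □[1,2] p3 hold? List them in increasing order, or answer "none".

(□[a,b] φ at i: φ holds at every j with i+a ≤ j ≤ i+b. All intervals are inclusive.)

6, 7

Evaluate at each i in [0,7]:
  i=0: ✗ (fails at j=2)
  i=1: ✗ (fails at j=2)
  i=2: ✗ (fails at j=4)
  i=3: ✗ (fails at j=4)
  i=4: ✗ (fails at j=5)
  i=5: ✗ (fails at j=6)
  i=6: ✓ (all of [7,8])
  i=7: ✓ (all of [8,9])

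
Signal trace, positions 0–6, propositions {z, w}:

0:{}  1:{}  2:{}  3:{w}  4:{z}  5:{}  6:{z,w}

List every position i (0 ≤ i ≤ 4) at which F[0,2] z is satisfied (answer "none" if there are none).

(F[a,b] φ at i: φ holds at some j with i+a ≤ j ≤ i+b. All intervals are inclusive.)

Evaluate at each i in [0,4]:
  i=0: ✗ (none in [0,2])
  i=1: ✗ (none in [1,3])
  i=2: ✓ (witness j=4)
  i=3: ✓ (witness j=4)
  i=4: ✓ (witness j=4)

2, 3, 4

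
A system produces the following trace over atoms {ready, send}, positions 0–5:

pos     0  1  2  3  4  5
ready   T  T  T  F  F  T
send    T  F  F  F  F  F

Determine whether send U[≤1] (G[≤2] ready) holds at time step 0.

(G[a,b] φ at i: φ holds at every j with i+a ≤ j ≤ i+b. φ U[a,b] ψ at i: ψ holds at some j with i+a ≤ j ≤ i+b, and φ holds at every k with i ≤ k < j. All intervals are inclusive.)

Yes

Need some j in [0,1] with G[≤2] ready, and send at every k in [0,j-1].
  j=0: G[≤2] ready holds; no prefix to check → satisfied.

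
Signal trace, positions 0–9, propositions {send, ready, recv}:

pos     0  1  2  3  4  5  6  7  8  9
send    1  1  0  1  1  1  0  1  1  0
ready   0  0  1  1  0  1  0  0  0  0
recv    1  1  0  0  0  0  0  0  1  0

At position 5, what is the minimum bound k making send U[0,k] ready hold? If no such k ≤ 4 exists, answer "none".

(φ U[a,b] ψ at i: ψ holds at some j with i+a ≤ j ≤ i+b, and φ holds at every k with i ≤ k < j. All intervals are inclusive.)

0

Need earliest j ≥ 5 with ready, and send at every k in [5,j-1].
  j=5: rhs holds (empty prefix). k = 0.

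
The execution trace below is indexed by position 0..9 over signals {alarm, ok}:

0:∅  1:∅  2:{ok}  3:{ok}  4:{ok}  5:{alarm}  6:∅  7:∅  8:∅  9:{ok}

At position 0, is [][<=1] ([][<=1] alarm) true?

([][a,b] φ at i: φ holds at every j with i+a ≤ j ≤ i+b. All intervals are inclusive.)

Does not hold

Check [][<=1] alarm at every j in [0,1]:
  j=0: fails at 0
  j=1: fails at 1
Fails at j=0 → formula fails.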